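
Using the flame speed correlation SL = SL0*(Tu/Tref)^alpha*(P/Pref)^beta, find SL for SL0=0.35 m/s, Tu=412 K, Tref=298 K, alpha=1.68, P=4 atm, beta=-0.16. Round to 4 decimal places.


SL = SL0 * (Tu/Tref)^alpha * (P/Pref)^beta
T ratio = 412/298 = 1.38255034
(T ratio)^alpha = 1.38255034^1.68 = 1.723233
(P/Pref)^beta = 4^(-0.16) = 0.801070
SL = 0.35 * 1.723233 * 0.801070 = 0.4832 m/s


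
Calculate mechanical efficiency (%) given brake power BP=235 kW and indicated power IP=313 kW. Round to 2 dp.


eta_mech = (BP / IP) * 100
Ratio = 235 / 313 = 0.7508
eta_mech = 0.7508 * 100 = 75.08%


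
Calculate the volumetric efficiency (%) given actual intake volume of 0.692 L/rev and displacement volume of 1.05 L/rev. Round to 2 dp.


eta_v = (V_actual / V_disp) * 100
Ratio = 0.692 / 1.05 = 0.6590
eta_v = 0.6590 * 100 = 65.90%


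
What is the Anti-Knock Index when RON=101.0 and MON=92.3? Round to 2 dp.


AKI = (RON + MON) / 2
AKI = (101.0 + 92.3) / 2
AKI = 193.3 / 2 = 96.65


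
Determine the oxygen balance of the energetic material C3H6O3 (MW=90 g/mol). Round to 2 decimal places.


OB = -1600 * (2C + H/2 - O) / MW
Inner = 2*3 + 6/2 - 3 = 6.00
OB = -1600 * 6.00 / 90 = -106.67%


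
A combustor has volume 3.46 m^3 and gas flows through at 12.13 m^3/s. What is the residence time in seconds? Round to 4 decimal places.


tau = V / Q_flow
tau = 3.46 / 12.13 = 0.2852 s


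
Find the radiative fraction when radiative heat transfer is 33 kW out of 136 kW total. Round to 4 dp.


f_rad = Q_rad / Q_total
f_rad = 33 / 136 = 0.2426


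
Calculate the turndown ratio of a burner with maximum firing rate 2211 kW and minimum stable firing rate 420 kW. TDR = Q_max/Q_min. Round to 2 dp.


TDR = Q_max / Q_min
TDR = 2211 / 420 = 5.26


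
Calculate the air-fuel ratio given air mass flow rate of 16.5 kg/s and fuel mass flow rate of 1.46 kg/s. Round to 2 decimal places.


AFR = m_air / m_fuel
AFR = 16.5 / 1.46 = 11.30


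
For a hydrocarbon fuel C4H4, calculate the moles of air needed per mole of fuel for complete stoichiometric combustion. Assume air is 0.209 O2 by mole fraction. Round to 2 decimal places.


Balanced combustion: C4H4 + 5 O2 -> 4 CO2 + 2 H2O
O2 needed = C + H/4 = 4 + 4/4 = 5.00 moles
Air moles = O2 / 0.209 = 5.00 / 0.209 = 23.92 moles air


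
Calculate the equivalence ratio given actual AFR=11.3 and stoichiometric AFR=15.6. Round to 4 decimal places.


phi = AFR_stoich / AFR_actual
phi = 15.6 / 11.3 = 1.3805


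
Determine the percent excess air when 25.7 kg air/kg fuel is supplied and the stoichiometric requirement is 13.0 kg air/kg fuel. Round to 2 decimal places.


Excess air = actual - stoichiometric = 25.7 - 13.0 = 12.70 kg/kg fuel
Excess air % = (excess / stoich) * 100 = (12.70 / 13.0) * 100 = 97.69%


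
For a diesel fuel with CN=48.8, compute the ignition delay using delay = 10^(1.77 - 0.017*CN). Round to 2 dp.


delay = 10^(1.77 - 0.017*CN)
Exponent = 1.77 - 0.017*48.8 = 0.9404
delay = 10^0.9404 = 8.72 ms


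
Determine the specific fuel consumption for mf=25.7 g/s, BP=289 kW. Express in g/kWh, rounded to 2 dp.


SFC = (mf / BP) * 3600
Rate = 25.7 / 289 = 0.088927 g/(s*kW)
SFC = 0.088927 * 3600 = 320.14 g/kWh


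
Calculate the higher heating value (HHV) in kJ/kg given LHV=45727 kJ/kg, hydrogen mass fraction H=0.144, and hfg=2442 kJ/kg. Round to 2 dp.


HHV = LHV + hfg * 9 * H
Water addition = 2442 * 9 * 0.144 = 3164.832 kJ/kg
HHV = 45727 + 3164.832 = 48891.83 kJ/kg


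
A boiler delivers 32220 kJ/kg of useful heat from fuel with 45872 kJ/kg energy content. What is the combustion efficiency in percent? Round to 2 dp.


Efficiency = (Q_useful / Q_fuel) * 100
Efficiency = (32220 / 45872) * 100
Efficiency = 0.7024 * 100 = 70.24%


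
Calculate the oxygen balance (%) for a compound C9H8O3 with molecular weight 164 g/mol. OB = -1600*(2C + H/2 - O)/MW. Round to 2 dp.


OB = -1600 * (2C + H/2 - O) / MW
Inner = 2*9 + 8/2 - 3 = 19.00
OB = -1600 * 19.00 / 164 = -185.37%


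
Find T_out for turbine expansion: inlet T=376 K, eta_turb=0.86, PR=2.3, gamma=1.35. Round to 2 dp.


T_out = T_in * (1 - eta * (1 - PR^(-(gamma-1)/gamma)))
Exponent = -(1.35-1)/1.35 = -0.25925926
PR^exp = 2.3^(-0.25925926) = 0.80578413
Factor = 1 - 0.86*(1 - 0.80578413) = 0.83297435
T_out = 376 * 0.83297435 = 313.20 K


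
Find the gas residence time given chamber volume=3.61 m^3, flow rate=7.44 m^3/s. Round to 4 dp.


tau = V / Q_flow
tau = 3.61 / 7.44 = 0.4852 s


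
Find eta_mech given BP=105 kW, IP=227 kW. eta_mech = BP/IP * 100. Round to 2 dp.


eta_mech = (BP / IP) * 100
Ratio = 105 / 227 = 0.4626
eta_mech = 0.4626 * 100 = 46.26%


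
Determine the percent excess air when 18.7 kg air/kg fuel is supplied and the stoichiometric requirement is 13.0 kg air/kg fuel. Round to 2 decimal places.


Excess air = actual - stoichiometric = 18.7 - 13.0 = 5.70 kg/kg fuel
Excess air % = (excess / stoich) * 100 = (5.70 / 13.0) * 100 = 43.85%


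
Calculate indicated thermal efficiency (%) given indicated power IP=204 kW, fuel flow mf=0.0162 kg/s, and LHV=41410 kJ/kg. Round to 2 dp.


eta_ith = (IP / (mf * LHV)) * 100
Denominator = 0.0162 * 41410 = 670.8420 kW
eta_ith = (204 / 670.8420) * 100 = 30.41%


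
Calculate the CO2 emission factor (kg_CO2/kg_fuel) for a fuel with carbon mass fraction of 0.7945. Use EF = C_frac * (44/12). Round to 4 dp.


EF = C_frac * (M_CO2 / M_C)
EF = 0.7945 * (44/12)
EF = 0.7945 * 3.666667 = 2.9132 kg_CO2/kg_fuel


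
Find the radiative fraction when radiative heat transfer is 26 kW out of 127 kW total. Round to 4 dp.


f_rad = Q_rad / Q_total
f_rad = 26 / 127 = 0.2047


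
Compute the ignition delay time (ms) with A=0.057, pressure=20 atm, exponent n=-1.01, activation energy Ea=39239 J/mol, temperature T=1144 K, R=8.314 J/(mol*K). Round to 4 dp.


tau = A * P^n * exp(Ea/(R*T))
P^n = 20^(-1.01) = 0.04852435
Ea/(R*T) = 39239/(8.314*1144) = 4.125550
exp(Ea/(R*T)) = 61.901864
tau = 0.057 * 0.04852435 * 61.901864 = 0.1712 ms


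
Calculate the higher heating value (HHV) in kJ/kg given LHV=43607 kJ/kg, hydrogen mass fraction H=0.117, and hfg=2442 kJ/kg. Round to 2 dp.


HHV = LHV + hfg * 9 * H
Water addition = 2442 * 9 * 0.117 = 2571.426 kJ/kg
HHV = 43607 + 2571.426 = 46178.43 kJ/kg


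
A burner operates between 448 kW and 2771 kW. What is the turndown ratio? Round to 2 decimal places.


TDR = Q_max / Q_min
TDR = 2771 / 448 = 6.19


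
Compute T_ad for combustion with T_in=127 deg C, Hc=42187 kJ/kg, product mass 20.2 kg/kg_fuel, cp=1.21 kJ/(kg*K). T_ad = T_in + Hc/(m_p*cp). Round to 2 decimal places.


T_ad = T_in + Hc / (m_p * cp)
Denominator = 20.2 * 1.21 = 24.4420
Temperature rise = 42187 / 24.4420 = 1726.00 K
T_ad = 127 + 1726.00 = 1853.00 deg C


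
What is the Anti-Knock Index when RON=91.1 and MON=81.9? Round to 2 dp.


AKI = (RON + MON) / 2
AKI = (91.1 + 81.9) / 2
AKI = 173.0 / 2 = 86.50


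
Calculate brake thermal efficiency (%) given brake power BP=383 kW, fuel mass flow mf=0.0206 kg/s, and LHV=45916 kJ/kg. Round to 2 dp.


eta_BTE = (BP / (mf * LHV)) * 100
Denominator = 0.0206 * 45916 = 945.8696 kW
eta_BTE = (383 / 945.8696) * 100 = 40.49%


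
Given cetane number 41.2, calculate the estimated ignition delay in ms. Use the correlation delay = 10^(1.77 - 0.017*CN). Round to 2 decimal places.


delay = 10^(1.77 - 0.017*CN)
Exponent = 1.77 - 0.017*41.2 = 1.0696
delay = 10^1.0696 = 11.74 ms


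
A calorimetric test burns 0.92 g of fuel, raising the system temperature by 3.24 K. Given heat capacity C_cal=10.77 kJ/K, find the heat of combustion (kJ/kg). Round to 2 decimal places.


Hc = C_cal * delta_T / m_fuel
Q_released = 10.77 * 3.24 = 34.8948 kJ
m_fuel = 0.92 g = 0.92/1000 kg = 0.000920 kg
Hc = 34.8948 / 0.000920 = 37929.13 kJ/kg


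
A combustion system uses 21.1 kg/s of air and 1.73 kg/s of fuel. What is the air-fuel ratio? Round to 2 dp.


AFR = m_air / m_fuel
AFR = 21.1 / 1.73 = 12.20


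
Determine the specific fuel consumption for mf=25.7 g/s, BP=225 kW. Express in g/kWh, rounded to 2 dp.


SFC = (mf / BP) * 3600
Rate = 25.7 / 225 = 0.114222 g/(s*kW)
SFC = 0.114222 * 3600 = 411.20 g/kWh


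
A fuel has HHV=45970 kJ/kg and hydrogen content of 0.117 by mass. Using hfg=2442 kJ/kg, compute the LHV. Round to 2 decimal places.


LHV = HHV - hfg * 9 * H
Water correction = 2442 * 9 * 0.117 = 2571.426 kJ/kg
LHV = 45970 - 2571.426 = 43398.57 kJ/kg


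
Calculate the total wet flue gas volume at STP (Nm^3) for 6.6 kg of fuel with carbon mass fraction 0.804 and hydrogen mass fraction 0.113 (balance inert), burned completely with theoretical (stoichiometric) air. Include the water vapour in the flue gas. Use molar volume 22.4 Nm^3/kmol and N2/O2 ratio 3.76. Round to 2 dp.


Per kg fuel: CO2 = (C/12 kmol)*22.4 = (0.804/12)*22.4 = 1.50080 Nm^3
Per kg fuel: H2O = (H/2 kmol)*22.4 = (0.113/2)*22.4 = 1.26560 Nm^3
O2 needed per kg fuel = C/12 + H/4 = 0.804/12 + 0.113/4 = 0.09525000 kmol
Per kg fuel: N2 = O2*3.76*22.4 = 0.09525000*3.76*22.4 = 8.02234 Nm^3
Total per kg = 1.50080 + 1.26560 + 8.02234 = 10.78874 Nm^3
Total = 10.78874 * 6.6 = 71.21 Nm^3


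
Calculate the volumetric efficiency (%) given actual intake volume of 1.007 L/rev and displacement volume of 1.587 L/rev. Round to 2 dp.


eta_v = (V_actual / V_disp) * 100
Ratio = 1.007 / 1.587 = 0.6345
eta_v = 0.6345 * 100 = 63.45%


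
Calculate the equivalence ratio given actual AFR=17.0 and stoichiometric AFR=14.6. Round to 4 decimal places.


phi = AFR_stoich / AFR_actual
phi = 14.6 / 17.0 = 0.8588


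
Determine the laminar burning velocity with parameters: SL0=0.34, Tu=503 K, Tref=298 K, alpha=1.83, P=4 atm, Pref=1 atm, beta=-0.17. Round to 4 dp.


SL = SL0 * (Tu/Tref)^alpha * (P/Pref)^beta
T ratio = 503/298 = 1.68791946
(T ratio)^alpha = 1.68791946^1.83 = 2.606476
(P/Pref)^beta = 4^(-0.17) = 0.790041
SL = 0.34 * 2.606476 * 0.790041 = 0.7001 m/s


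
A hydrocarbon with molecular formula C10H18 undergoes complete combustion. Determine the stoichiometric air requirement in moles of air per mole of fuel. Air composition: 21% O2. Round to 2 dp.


Balanced combustion: C10H18 + 14.5 O2 -> 10 CO2 + 9 H2O
O2 needed = C + H/4 = 10 + 18/4 = 14.50 moles
Air moles = O2 / 0.21 = 14.50 / 0.21 = 69.05 moles air


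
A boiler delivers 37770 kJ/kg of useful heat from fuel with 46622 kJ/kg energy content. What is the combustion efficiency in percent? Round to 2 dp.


Efficiency = (Q_useful / Q_fuel) * 100
Efficiency = (37770 / 46622) * 100
Efficiency = 0.8101 * 100 = 81.01%


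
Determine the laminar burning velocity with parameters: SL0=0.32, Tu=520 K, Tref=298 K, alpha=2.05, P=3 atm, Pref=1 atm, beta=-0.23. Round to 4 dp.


SL = SL0 * (Tu/Tref)^alpha * (P/Pref)^beta
T ratio = 520/298 = 1.74496644
(T ratio)^alpha = 1.74496644^2.05 = 3.130859
(P/Pref)^beta = 3^(-0.23) = 0.776716
SL = 0.32 * 3.130859 * 0.776716 = 0.7782 m/s


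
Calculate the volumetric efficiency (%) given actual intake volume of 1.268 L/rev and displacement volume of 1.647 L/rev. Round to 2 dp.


eta_v = (V_actual / V_disp) * 100
Ratio = 1.268 / 1.647 = 0.7699
eta_v = 0.7699 * 100 = 76.99%


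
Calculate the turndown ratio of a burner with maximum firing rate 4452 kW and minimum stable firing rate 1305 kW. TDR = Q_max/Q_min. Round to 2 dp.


TDR = Q_max / Q_min
TDR = 4452 / 1305 = 3.41


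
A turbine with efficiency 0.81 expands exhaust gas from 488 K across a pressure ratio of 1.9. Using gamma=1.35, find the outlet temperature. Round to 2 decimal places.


T_out = T_in * (1 - eta * (1 - PR^(-(gamma-1)/gamma)))
Exponent = -(1.35-1)/1.35 = -0.25925926
PR^exp = 1.9^(-0.25925926) = 0.84670193
Factor = 1 - 0.81*(1 - 0.84670193) = 0.87582856
T_out = 488 * 0.87582856 = 427.40 K


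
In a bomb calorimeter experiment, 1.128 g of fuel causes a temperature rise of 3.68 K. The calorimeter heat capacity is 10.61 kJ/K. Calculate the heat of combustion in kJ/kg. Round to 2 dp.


Hc = C_cal * delta_T / m_fuel
Q_released = 10.61 * 3.68 = 39.0448 kJ
m_fuel = 1.128 g = 1.128/1000 kg = 0.001128 kg
Hc = 39.0448 / 0.001128 = 34614.18 kJ/kg


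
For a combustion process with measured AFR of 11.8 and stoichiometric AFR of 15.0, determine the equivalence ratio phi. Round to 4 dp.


phi = AFR_stoich / AFR_actual
phi = 15.0 / 11.8 = 1.2712


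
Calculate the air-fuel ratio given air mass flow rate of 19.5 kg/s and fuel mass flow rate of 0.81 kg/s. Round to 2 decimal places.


AFR = m_air / m_fuel
AFR = 19.5 / 0.81 = 24.07


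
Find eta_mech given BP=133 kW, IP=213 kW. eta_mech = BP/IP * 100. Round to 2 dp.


eta_mech = (BP / IP) * 100
Ratio = 133 / 213 = 0.6244
eta_mech = 0.6244 * 100 = 62.44%


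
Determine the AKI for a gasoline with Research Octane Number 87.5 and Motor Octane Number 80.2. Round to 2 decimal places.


AKI = (RON + MON) / 2
AKI = (87.5 + 80.2) / 2
AKI = 167.7 / 2 = 83.85


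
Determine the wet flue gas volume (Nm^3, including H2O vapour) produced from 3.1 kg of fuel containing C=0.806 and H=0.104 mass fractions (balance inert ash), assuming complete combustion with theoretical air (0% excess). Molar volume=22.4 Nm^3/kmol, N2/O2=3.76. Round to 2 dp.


Per kg fuel: CO2 = (C/12 kmol)*22.4 = (0.806/12)*22.4 = 1.50453 Nm^3
Per kg fuel: H2O = (H/2 kmol)*22.4 = (0.104/2)*22.4 = 1.16480 Nm^3
O2 needed per kg fuel = C/12 + H/4 = 0.806/12 + 0.104/4 = 0.09316667 kmol
Per kg fuel: N2 = O2*3.76*22.4 = 0.09316667*3.76*22.4 = 7.84687 Nm^3
Total per kg = 1.50453 + 1.16480 + 7.84687 = 10.51620 Nm^3
Total = 10.51620 * 3.1 = 32.60 Nm^3


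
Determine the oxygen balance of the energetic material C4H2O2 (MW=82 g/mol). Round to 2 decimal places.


OB = -1600 * (2C + H/2 - O) / MW
Inner = 2*4 + 2/2 - 2 = 7.00
OB = -1600 * 7.00 / 82 = -136.59%


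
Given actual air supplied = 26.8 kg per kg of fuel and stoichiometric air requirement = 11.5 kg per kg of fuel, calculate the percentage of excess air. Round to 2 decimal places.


Excess air = actual - stoichiometric = 26.8 - 11.5 = 15.30 kg/kg fuel
Excess air % = (excess / stoich) * 100 = (15.30 / 11.5) * 100 = 133.04%


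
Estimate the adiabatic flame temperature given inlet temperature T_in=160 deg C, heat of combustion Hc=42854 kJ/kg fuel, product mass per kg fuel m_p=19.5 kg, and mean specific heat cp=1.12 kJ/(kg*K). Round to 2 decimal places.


T_ad = T_in + Hc / (m_p * cp)
Denominator = 19.5 * 1.12 = 21.8400
Temperature rise = 42854 / 21.8400 = 1962.18 K
T_ad = 160 + 1962.18 = 2122.18 deg C


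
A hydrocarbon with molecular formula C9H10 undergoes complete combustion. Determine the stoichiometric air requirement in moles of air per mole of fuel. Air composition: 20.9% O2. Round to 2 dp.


Balanced combustion: C9H10 + 11.5 O2 -> 9 CO2 + 5 H2O
O2 needed = C + H/4 = 9 + 10/4 = 11.50 moles
Air moles = O2 / 0.209 = 11.50 / 0.209 = 55.02 moles air


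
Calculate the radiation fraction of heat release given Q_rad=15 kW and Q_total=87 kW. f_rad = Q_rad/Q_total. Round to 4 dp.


f_rad = Q_rad / Q_total
f_rad = 15 / 87 = 0.1724


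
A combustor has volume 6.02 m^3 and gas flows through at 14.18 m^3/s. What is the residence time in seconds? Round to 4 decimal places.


tau = V / Q_flow
tau = 6.02 / 14.18 = 0.4245 s


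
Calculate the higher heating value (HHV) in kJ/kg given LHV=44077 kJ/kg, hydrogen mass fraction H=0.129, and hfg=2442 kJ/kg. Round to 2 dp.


HHV = LHV + hfg * 9 * H
Water addition = 2442 * 9 * 0.129 = 2835.162 kJ/kg
HHV = 44077 + 2835.162 = 46912.16 kJ/kg


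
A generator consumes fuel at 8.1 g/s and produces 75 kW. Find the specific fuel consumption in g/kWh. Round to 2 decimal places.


SFC = (mf / BP) * 3600
Rate = 8.1 / 75 = 0.108000 g/(s*kW)
SFC = 0.108000 * 3600 = 388.80 g/kWh


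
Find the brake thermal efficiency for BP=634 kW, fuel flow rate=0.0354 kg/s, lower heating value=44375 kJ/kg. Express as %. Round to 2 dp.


eta_BTE = (BP / (mf * LHV)) * 100
Denominator = 0.0354 * 44375 = 1570.8750 kW
eta_BTE = (634 / 1570.8750) * 100 = 40.36%


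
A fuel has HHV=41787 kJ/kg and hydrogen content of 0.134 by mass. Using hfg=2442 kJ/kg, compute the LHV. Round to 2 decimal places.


LHV = HHV - hfg * 9 * H
Water correction = 2442 * 9 * 0.134 = 2945.052 kJ/kg
LHV = 41787 - 2945.052 = 38841.95 kJ/kg


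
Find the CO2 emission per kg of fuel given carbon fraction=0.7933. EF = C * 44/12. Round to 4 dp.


EF = C_frac * (M_CO2 / M_C)
EF = 0.7933 * (44/12)
EF = 0.7933 * 3.666667 = 2.9088 kg_CO2/kg_fuel


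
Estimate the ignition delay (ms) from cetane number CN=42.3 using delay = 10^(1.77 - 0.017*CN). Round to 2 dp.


delay = 10^(1.77 - 0.017*CN)
Exponent = 1.77 - 0.017*42.3 = 1.0509
delay = 10^1.0509 = 11.24 ms


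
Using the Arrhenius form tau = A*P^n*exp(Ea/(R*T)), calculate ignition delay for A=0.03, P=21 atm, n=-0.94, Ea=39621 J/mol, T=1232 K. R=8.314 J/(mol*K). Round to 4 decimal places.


tau = A * P^n * exp(Ea/(R*T))
P^n = 21^(-0.94) = 0.05716285
Ea/(R*T) = 39621/(8.314*1232) = 3.868162
exp(Ea/(R*T)) = 47.854370
tau = 0.03 * 0.05716285 * 47.854370 = 0.0821 ms


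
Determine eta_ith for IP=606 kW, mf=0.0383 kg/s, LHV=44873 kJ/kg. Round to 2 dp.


eta_ith = (IP / (mf * LHV)) * 100
Denominator = 0.0383 * 44873 = 1718.6359 kW
eta_ith = (606 / 1718.6359) * 100 = 35.26%


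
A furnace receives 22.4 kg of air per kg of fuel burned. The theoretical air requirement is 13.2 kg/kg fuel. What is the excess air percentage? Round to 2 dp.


Excess air = actual - stoichiometric = 22.4 - 13.2 = 9.20 kg/kg fuel
Excess air % = (excess / stoich) * 100 = (9.20 / 13.2) * 100 = 69.70%


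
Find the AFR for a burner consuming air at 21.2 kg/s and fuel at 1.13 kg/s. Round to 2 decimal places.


AFR = m_air / m_fuel
AFR = 21.2 / 1.13 = 18.76


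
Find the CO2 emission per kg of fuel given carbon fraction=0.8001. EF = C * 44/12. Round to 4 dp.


EF = C_frac * (M_CO2 / M_C)
EF = 0.8001 * (44/12)
EF = 0.8001 * 3.666667 = 2.9337 kg_CO2/kg_fuel


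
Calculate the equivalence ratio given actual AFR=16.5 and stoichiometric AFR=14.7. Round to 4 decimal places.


phi = AFR_stoich / AFR_actual
phi = 14.7 / 16.5 = 0.8909


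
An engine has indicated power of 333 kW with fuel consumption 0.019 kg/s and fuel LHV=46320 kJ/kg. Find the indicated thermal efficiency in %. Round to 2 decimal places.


eta_ith = (IP / (mf * LHV)) * 100
Denominator = 0.019 * 46320 = 880.0800 kW
eta_ith = (333 / 880.0800) * 100 = 37.84%


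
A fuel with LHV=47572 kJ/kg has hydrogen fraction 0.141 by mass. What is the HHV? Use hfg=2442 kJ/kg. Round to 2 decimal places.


HHV = LHV + hfg * 9 * H
Water addition = 2442 * 9 * 0.141 = 3098.898 kJ/kg
HHV = 47572 + 3098.898 = 50670.90 kJ/kg


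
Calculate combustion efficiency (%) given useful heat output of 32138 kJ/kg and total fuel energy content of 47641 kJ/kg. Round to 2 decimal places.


Efficiency = (Q_useful / Q_fuel) * 100
Efficiency = (32138 / 47641) * 100
Efficiency = 0.6746 * 100 = 67.46%


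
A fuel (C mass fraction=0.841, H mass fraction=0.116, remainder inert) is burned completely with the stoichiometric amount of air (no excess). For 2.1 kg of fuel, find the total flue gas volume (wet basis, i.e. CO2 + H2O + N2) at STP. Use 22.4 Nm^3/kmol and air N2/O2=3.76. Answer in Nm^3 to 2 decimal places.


Per kg fuel: CO2 = (C/12 kmol)*22.4 = (0.841/12)*22.4 = 1.56987 Nm^3
Per kg fuel: H2O = (H/2 kmol)*22.4 = (0.116/2)*22.4 = 1.29920 Nm^3
O2 needed per kg fuel = C/12 + H/4 = 0.841/12 + 0.116/4 = 0.09908333 kmol
Per kg fuel: N2 = O2*3.76*22.4 = 0.09908333*3.76*22.4 = 8.34519 Nm^3
Total per kg = 1.56987 + 1.29920 + 8.34519 = 11.21426 Nm^3
Total = 11.21426 * 2.1 = 23.55 Nm^3


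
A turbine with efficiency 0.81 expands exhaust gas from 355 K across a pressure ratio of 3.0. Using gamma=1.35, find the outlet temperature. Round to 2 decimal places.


T_out = T_in * (1 - eta * (1 - PR^(-(gamma-1)/gamma)))
Exponent = -(1.35-1)/1.35 = -0.25925926
PR^exp = 3.0^(-0.25925926) = 0.75214556
Factor = 1 - 0.81*(1 - 0.75214556) = 0.79923790
T_out = 355 * 0.79923790 = 283.73 K


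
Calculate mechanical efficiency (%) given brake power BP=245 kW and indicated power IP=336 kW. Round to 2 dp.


eta_mech = (BP / IP) * 100
Ratio = 245 / 336 = 0.7292
eta_mech = 0.7292 * 100 = 72.92%


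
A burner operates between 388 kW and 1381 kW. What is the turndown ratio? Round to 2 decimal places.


TDR = Q_max / Q_min
TDR = 1381 / 388 = 3.56


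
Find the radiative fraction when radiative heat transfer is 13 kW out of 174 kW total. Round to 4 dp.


f_rad = Q_rad / Q_total
f_rad = 13 / 174 = 0.0747


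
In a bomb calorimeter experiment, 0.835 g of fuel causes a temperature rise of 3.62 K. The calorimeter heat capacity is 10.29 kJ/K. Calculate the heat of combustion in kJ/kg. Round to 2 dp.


Hc = C_cal * delta_T / m_fuel
Q_released = 10.29 * 3.62 = 37.2498 kJ
m_fuel = 0.835 g = 0.835/1000 kg = 0.000835 kg
Hc = 37.2498 / 0.000835 = 44610.54 kJ/kg


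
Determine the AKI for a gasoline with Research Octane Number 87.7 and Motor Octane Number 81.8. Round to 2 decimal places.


AKI = (RON + MON) / 2
AKI = (87.7 + 81.8) / 2
AKI = 169.5 / 2 = 84.75


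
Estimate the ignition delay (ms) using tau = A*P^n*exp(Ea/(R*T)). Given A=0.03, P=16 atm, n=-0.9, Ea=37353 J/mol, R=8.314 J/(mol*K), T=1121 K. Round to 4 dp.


tau = A * P^n * exp(Ea/(R*T))
P^n = 16^(-0.9) = 0.08246924
Ea/(R*T) = 37353/(8.314*1121) = 4.007835
exp(Ea/(R*T)) = 55.027618
tau = 0.03 * 0.08246924 * 55.027618 = 0.1361 ms


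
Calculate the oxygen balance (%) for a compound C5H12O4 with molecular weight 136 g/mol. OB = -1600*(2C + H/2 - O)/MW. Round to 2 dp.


OB = -1600 * (2C + H/2 - O) / MW
Inner = 2*5 + 12/2 - 4 = 12.00
OB = -1600 * 12.00 / 136 = -141.18%


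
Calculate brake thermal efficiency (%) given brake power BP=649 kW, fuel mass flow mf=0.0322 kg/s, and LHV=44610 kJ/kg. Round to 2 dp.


eta_BTE = (BP / (mf * LHV)) * 100
Denominator = 0.0322 * 44610 = 1436.4420 kW
eta_BTE = (649 / 1436.4420) * 100 = 45.18%


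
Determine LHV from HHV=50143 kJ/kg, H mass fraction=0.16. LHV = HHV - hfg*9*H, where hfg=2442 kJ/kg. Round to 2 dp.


LHV = HHV - hfg * 9 * H
Water correction = 2442 * 9 * 0.16 = 3516.480 kJ/kg
LHV = 50143 - 3516.480 = 46626.52 kJ/kg


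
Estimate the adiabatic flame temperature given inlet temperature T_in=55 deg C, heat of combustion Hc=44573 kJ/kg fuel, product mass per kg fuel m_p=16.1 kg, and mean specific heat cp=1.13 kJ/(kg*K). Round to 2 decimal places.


T_ad = T_in + Hc / (m_p * cp)
Denominator = 16.1 * 1.13 = 18.1930
Temperature rise = 44573 / 18.1930 = 2450.01 K
T_ad = 55 + 2450.01 = 2505.01 deg C


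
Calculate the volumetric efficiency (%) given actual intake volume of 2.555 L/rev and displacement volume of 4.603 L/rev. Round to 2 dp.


eta_v = (V_actual / V_disp) * 100
Ratio = 2.555 / 4.603 = 0.5551
eta_v = 0.5551 * 100 = 55.51%


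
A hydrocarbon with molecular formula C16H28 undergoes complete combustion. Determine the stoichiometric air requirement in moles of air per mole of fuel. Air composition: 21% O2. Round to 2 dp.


Balanced combustion: C16H28 + 23 O2 -> 16 CO2 + 14 H2O
O2 needed = C + H/4 = 16 + 28/4 = 23.00 moles
Air moles = O2 / 0.21 = 23.00 / 0.21 = 109.52 moles air


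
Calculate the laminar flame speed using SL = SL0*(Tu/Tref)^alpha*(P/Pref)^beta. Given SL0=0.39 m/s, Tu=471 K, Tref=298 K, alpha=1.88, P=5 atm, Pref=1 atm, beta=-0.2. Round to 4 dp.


SL = SL0 * (Tu/Tref)^alpha * (P/Pref)^beta
T ratio = 471/298 = 1.58053691
(T ratio)^alpha = 1.58053691^1.88 = 2.364573
(P/Pref)^beta = 5^(-0.2) = 0.724780
SL = 0.39 * 2.364573 * 0.724780 = 0.6684 m/s


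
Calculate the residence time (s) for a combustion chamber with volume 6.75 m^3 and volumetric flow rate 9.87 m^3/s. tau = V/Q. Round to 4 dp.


tau = V / Q_flow
tau = 6.75 / 9.87 = 0.6839 s


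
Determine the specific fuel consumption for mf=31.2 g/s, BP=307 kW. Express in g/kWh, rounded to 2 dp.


SFC = (mf / BP) * 3600
Rate = 31.2 / 307 = 0.101629 g/(s*kW)
SFC = 0.101629 * 3600 = 365.86 g/kWh


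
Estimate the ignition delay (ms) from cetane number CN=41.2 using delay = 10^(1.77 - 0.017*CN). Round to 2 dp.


delay = 10^(1.77 - 0.017*CN)
Exponent = 1.77 - 0.017*41.2 = 1.0696
delay = 10^1.0696 = 11.74 ms


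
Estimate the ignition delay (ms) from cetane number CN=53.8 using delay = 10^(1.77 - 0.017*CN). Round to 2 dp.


delay = 10^(1.77 - 0.017*CN)
Exponent = 1.77 - 0.017*53.8 = 0.8554
delay = 10^0.8554 = 7.17 ms


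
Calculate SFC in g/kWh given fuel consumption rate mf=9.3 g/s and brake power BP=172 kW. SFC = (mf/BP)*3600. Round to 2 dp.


SFC = (mf / BP) * 3600
Rate = 9.3 / 172 = 0.054070 g/(s*kW)
SFC = 0.054070 * 3600 = 194.65 g/kWh


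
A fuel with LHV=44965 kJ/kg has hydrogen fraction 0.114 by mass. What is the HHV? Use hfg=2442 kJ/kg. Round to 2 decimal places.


HHV = LHV + hfg * 9 * H
Water addition = 2442 * 9 * 0.114 = 2505.492 kJ/kg
HHV = 44965 + 2505.492 = 47470.49 kJ/kg


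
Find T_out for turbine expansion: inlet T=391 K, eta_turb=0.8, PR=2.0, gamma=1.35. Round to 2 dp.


T_out = T_in * (1 - eta * (1 - PR^(-(gamma-1)/gamma)))
Exponent = -(1.35-1)/1.35 = -0.25925926
PR^exp = 2.0^(-0.25925926) = 0.83551680
Factor = 1 - 0.8*(1 - 0.83551680) = 0.86841344
T_out = 391 * 0.86841344 = 339.55 K


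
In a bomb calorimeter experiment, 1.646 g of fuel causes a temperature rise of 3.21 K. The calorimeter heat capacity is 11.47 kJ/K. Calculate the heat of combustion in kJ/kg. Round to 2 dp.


Hc = C_cal * delta_T / m_fuel
Q_released = 11.47 * 3.21 = 36.8187 kJ
m_fuel = 1.646 g = 1.646/1000 kg = 0.001646 kg
Hc = 36.8187 / 0.001646 = 22368.59 kJ/kg


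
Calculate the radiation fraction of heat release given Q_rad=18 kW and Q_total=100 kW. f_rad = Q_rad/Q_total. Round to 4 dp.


f_rad = Q_rad / Q_total
f_rad = 18 / 100 = 0.1800


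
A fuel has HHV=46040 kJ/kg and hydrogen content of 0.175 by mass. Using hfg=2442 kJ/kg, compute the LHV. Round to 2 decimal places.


LHV = HHV - hfg * 9 * H
Water correction = 2442 * 9 * 0.175 = 3846.150 kJ/kg
LHV = 46040 - 3846.150 = 42193.85 kJ/kg


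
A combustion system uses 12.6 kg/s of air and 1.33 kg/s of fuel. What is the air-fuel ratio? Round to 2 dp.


AFR = m_air / m_fuel
AFR = 12.6 / 1.33 = 9.47


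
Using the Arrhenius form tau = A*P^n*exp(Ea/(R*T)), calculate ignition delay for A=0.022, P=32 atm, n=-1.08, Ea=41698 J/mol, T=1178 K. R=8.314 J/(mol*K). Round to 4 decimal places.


tau = A * P^n * exp(Ea/(R*T))
P^n = 32^(-1.08) = 0.02368307
Ea/(R*T) = 41698/(8.314*1178) = 4.257552
exp(Ea/(R*T)) = 70.636820
tau = 0.022 * 0.02368307 * 70.636820 = 0.0368 ms


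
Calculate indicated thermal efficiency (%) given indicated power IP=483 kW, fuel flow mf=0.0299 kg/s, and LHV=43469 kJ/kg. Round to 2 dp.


eta_ith = (IP / (mf * LHV)) * 100
Denominator = 0.0299 * 43469 = 1299.7231 kW
eta_ith = (483 / 1299.7231) * 100 = 37.16%


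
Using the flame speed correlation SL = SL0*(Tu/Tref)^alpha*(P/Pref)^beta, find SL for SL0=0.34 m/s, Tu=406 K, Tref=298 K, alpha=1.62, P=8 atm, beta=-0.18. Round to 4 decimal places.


SL = SL0 * (Tu/Tref)^alpha * (P/Pref)^beta
T ratio = 406/298 = 1.36241611
(T ratio)^alpha = 1.36241611^1.62 = 1.650372
(P/Pref)^beta = 8^(-0.18) = 0.687771
SL = 0.34 * 1.650372 * 0.687771 = 0.3859 m/s


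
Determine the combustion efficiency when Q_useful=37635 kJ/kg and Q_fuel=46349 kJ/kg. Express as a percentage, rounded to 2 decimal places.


Efficiency = (Q_useful / Q_fuel) * 100
Efficiency = (37635 / 46349) * 100
Efficiency = 0.8120 * 100 = 81.20%


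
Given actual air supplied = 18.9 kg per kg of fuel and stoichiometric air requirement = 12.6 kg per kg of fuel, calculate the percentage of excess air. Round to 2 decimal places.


Excess air = actual - stoichiometric = 18.9 - 12.6 = 6.30 kg/kg fuel
Excess air % = (excess / stoich) * 100 = (6.30 / 12.6) * 100 = 50.00%


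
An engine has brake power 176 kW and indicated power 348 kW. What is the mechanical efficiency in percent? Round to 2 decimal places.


eta_mech = (BP / IP) * 100
Ratio = 176 / 348 = 0.5057
eta_mech = 0.5057 * 100 = 50.57%


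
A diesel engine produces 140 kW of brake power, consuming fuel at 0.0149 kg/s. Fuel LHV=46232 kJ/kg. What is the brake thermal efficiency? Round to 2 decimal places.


eta_BTE = (BP / (mf * LHV)) * 100
Denominator = 0.0149 * 46232 = 688.8568 kW
eta_BTE = (140 / 688.8568) * 100 = 20.32%


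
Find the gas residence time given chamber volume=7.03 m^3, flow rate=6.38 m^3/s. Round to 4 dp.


tau = V / Q_flow
tau = 7.03 / 6.38 = 1.1019 s


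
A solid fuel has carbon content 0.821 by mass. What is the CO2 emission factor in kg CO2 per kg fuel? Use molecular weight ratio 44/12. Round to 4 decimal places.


EF = C_frac * (M_CO2 / M_C)
EF = 0.821 * (44/12)
EF = 0.821 * 3.666667 = 3.0103 kg_CO2/kg_fuel


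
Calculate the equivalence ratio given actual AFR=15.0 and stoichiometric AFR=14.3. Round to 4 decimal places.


phi = AFR_stoich / AFR_actual
phi = 14.3 / 15.0 = 0.9533


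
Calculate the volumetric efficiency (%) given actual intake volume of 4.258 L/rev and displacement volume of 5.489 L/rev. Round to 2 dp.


eta_v = (V_actual / V_disp) * 100
Ratio = 4.258 / 5.489 = 0.7757
eta_v = 0.7757 * 100 = 77.57%


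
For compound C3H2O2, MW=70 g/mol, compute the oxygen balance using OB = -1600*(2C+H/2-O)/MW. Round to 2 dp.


OB = -1600 * (2C + H/2 - O) / MW
Inner = 2*3 + 2/2 - 2 = 5.00
OB = -1600 * 5.00 / 70 = -114.29%


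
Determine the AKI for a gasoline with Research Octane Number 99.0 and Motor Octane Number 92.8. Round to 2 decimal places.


AKI = (RON + MON) / 2
AKI = (99.0 + 92.8) / 2
AKI = 191.8 / 2 = 95.90


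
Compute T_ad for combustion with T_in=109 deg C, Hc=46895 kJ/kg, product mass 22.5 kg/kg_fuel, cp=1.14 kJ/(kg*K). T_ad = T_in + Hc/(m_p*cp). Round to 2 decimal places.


T_ad = T_in + Hc / (m_p * cp)
Denominator = 22.5 * 1.14 = 25.6500
Temperature rise = 46895 / 25.6500 = 1828.27 K
T_ad = 109 + 1828.27 = 1937.27 deg C


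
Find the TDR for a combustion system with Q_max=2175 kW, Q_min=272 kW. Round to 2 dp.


TDR = Q_max / Q_min
TDR = 2175 / 272 = 8.00


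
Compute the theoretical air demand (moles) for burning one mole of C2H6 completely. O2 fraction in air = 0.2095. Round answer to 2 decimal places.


Balanced combustion: C2H6 + 3.5 O2 -> 2 CO2 + 3 H2O
O2 needed = C + H/4 = 2 + 6/4 = 3.50 moles
Air moles = O2 / 0.2095 = 3.50 / 0.2095 = 16.71 moles air


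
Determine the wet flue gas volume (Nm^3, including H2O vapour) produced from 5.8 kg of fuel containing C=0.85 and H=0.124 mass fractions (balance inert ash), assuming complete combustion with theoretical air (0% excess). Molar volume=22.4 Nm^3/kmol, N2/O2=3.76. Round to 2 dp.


Per kg fuel: CO2 = (C/12 kmol)*22.4 = (0.85/12)*22.4 = 1.58667 Nm^3
Per kg fuel: H2O = (H/2 kmol)*22.4 = (0.124/2)*22.4 = 1.38880 Nm^3
O2 needed per kg fuel = C/12 + H/4 = 0.85/12 + 0.124/4 = 0.10183333 kmol
Per kg fuel: N2 = O2*3.76*22.4 = 0.10183333*3.76*22.4 = 8.57681 Nm^3
Total per kg = 1.58667 + 1.38880 + 8.57681 = 11.55228 Nm^3
Total = 11.55228 * 5.8 = 67.00 Nm^3


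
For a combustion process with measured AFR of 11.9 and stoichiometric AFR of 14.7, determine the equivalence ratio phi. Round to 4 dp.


phi = AFR_stoich / AFR_actual
phi = 14.7 / 11.9 = 1.2353


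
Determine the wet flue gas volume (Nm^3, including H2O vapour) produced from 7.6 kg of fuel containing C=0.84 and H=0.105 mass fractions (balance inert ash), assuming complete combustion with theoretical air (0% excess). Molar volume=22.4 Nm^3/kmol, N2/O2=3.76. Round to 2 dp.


Per kg fuel: CO2 = (C/12 kmol)*22.4 = (0.84/12)*22.4 = 1.56800 Nm^3
Per kg fuel: H2O = (H/2 kmol)*22.4 = (0.105/2)*22.4 = 1.17600 Nm^3
O2 needed per kg fuel = C/12 + H/4 = 0.84/12 + 0.105/4 = 0.09625000 kmol
Per kg fuel: N2 = O2*3.76*22.4 = 0.09625000*3.76*22.4 = 8.10656 Nm^3
Total per kg = 1.56800 + 1.17600 + 8.10656 = 10.85056 Nm^3
Total = 10.85056 * 7.6 = 82.46 Nm^3


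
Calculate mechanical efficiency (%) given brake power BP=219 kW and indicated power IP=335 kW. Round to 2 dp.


eta_mech = (BP / IP) * 100
Ratio = 219 / 335 = 0.6537
eta_mech = 0.6537 * 100 = 65.37%


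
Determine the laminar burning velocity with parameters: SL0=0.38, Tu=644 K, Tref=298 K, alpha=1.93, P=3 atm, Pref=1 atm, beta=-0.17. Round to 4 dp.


SL = SL0 * (Tu/Tref)^alpha * (P/Pref)^beta
T ratio = 644/298 = 2.16107383
(T ratio)^alpha = 2.16107383^1.93 = 4.424990
(P/Pref)^beta = 3^(-0.17) = 0.829639
SL = 0.38 * 4.424990 * 0.829639 = 1.3950 m/s


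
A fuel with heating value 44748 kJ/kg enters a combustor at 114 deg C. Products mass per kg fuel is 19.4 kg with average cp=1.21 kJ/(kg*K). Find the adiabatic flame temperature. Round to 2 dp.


T_ad = T_in + Hc / (m_p * cp)
Denominator = 19.4 * 1.21 = 23.4740
Temperature rise = 44748 / 23.4740 = 1906.28 K
T_ad = 114 + 1906.28 = 2020.28 deg C


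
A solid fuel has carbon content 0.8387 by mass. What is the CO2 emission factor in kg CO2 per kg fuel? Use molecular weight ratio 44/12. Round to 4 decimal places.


EF = C_frac * (M_CO2 / M_C)
EF = 0.8387 * (44/12)
EF = 0.8387 * 3.666667 = 3.0752 kg_CO2/kg_fuel


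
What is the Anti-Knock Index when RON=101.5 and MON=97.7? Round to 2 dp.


AKI = (RON + MON) / 2
AKI = (101.5 + 97.7) / 2
AKI = 199.2 / 2 = 99.60


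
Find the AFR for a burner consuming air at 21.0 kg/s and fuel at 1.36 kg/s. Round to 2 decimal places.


AFR = m_air / m_fuel
AFR = 21.0 / 1.36 = 15.44


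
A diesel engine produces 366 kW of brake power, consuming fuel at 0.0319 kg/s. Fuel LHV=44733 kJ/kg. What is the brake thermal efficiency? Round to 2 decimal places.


eta_BTE = (BP / (mf * LHV)) * 100
Denominator = 0.0319 * 44733 = 1426.9827 kW
eta_BTE = (366 / 1426.9827) * 100 = 25.65%


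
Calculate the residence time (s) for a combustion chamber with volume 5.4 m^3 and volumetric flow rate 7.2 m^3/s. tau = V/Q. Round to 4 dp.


tau = V / Q_flow
tau = 5.4 / 7.2 = 0.7500 s


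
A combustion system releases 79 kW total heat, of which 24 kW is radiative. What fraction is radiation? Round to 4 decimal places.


f_rad = Q_rad / Q_total
f_rad = 24 / 79 = 0.3038


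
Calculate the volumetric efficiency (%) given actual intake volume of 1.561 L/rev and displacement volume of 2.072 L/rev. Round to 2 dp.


eta_v = (V_actual / V_disp) * 100
Ratio = 1.561 / 2.072 = 0.7534
eta_v = 0.7534 * 100 = 75.34%


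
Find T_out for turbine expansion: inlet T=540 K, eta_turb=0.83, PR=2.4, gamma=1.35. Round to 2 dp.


T_out = T_in * (1 - eta * (1 - PR^(-(gamma-1)/gamma)))
Exponent = -(1.35-1)/1.35 = -0.25925926
PR^exp = 2.4^(-0.25925926) = 0.79694200
Factor = 1 - 0.83*(1 - 0.79694200) = 0.83146186
T_out = 540 * 0.83146186 = 448.99 K


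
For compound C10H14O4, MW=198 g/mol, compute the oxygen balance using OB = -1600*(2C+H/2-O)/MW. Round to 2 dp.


OB = -1600 * (2C + H/2 - O) / MW
Inner = 2*10 + 14/2 - 4 = 23.00
OB = -1600 * 23.00 / 198 = -185.86%


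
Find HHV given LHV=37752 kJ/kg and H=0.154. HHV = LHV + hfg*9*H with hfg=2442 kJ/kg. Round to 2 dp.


HHV = LHV + hfg * 9 * H
Water addition = 2442 * 9 * 0.154 = 3384.612 kJ/kg
HHV = 37752 + 3384.612 = 41136.61 kJ/kg


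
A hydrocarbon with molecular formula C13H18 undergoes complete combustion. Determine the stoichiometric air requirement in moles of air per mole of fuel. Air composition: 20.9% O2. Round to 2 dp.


Balanced combustion: C13H18 + 17.5 O2 -> 13 CO2 + 9 H2O
O2 needed = C + H/4 = 13 + 18/4 = 17.50 moles
Air moles = O2 / 0.209 = 17.50 / 0.209 = 83.73 moles air


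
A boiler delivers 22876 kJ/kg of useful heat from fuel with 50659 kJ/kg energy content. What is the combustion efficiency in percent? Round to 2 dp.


Efficiency = (Q_useful / Q_fuel) * 100
Efficiency = (22876 / 50659) * 100
Efficiency = 0.4516 * 100 = 45.16%


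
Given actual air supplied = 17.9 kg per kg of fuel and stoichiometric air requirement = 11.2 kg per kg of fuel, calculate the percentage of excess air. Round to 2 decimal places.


Excess air = actual - stoichiometric = 17.9 - 11.2 = 6.70 kg/kg fuel
Excess air % = (excess / stoich) * 100 = (6.70 / 11.2) * 100 = 59.82%


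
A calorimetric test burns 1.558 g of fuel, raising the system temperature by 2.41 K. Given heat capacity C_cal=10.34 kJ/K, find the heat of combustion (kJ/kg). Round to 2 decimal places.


Hc = C_cal * delta_T / m_fuel
Q_released = 10.34 * 2.41 = 24.9194 kJ
m_fuel = 1.558 g = 1.558/1000 kg = 0.001558 kg
Hc = 24.9194 / 0.001558 = 15994.48 kJ/kg


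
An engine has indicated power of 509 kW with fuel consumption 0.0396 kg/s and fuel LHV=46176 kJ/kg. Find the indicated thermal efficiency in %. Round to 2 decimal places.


eta_ith = (IP / (mf * LHV)) * 100
Denominator = 0.0396 * 46176 = 1828.5696 kW
eta_ith = (509 / 1828.5696) * 100 = 27.84%


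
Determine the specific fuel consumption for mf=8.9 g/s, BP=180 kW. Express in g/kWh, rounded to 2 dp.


SFC = (mf / BP) * 3600
Rate = 8.9 / 180 = 0.049444 g/(s*kW)
SFC = 0.049444 * 3600 = 178.00 g/kWh


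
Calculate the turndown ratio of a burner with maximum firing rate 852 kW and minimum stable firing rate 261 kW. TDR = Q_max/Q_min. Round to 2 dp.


TDR = Q_max / Q_min
TDR = 852 / 261 = 3.26


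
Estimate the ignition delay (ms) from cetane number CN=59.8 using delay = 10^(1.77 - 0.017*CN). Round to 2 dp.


delay = 10^(1.77 - 0.017*CN)
Exponent = 1.77 - 0.017*59.8 = 0.7534
delay = 10^0.7534 = 5.67 ms


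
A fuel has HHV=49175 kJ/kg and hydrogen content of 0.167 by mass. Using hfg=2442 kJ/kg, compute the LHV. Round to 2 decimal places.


LHV = HHV - hfg * 9 * H
Water correction = 2442 * 9 * 0.167 = 3670.326 kJ/kg
LHV = 49175 - 3670.326 = 45504.67 kJ/kg


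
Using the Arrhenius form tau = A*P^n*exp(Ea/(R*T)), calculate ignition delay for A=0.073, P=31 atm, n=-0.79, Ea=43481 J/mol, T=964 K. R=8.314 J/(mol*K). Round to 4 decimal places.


tau = A * P^n * exp(Ea/(R*T))
P^n = 31^(-0.79) = 0.06634745
Ea/(R*T) = 43481/(8.314*964) = 5.425159
exp(Ea/(R*T)) = 227.047440
tau = 0.073 * 0.06634745 * 227.047440 = 1.0997 ms


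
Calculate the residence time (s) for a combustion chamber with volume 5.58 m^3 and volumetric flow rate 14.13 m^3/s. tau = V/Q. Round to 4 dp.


tau = V / Q_flow
tau = 5.58 / 14.13 = 0.3949 s


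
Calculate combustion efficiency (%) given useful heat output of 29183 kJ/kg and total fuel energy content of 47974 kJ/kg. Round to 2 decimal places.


Efficiency = (Q_useful / Q_fuel) * 100
Efficiency = (29183 / 47974) * 100
Efficiency = 0.6083 * 100 = 60.83%


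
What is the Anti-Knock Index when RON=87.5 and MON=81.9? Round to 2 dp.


AKI = (RON + MON) / 2
AKI = (87.5 + 81.9) / 2
AKI = 169.4 / 2 = 84.70


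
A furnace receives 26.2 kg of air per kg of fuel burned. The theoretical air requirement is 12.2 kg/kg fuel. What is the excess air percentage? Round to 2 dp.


Excess air = actual - stoichiometric = 26.2 - 12.2 = 14.00 kg/kg fuel
Excess air % = (excess / stoich) * 100 = (14.00 / 12.2) * 100 = 114.75%


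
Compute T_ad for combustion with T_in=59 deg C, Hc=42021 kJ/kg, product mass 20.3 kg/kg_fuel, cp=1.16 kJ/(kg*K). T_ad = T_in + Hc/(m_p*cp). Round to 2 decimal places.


T_ad = T_in + Hc / (m_p * cp)
Denominator = 20.3 * 1.16 = 23.5480
Temperature rise = 42021 / 23.5480 = 1784.48 K
T_ad = 59 + 1784.48 = 1843.48 deg C


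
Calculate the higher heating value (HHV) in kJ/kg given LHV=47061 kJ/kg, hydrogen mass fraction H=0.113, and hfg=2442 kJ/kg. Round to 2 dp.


HHV = LHV + hfg * 9 * H
Water addition = 2442 * 9 * 0.113 = 2483.514 kJ/kg
HHV = 47061 + 2483.514 = 49544.51 kJ/kg


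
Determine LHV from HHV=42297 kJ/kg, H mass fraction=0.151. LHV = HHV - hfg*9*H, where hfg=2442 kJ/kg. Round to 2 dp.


LHV = HHV - hfg * 9 * H
Water correction = 2442 * 9 * 0.151 = 3318.678 kJ/kg
LHV = 42297 - 3318.678 = 38978.32 kJ/kg
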